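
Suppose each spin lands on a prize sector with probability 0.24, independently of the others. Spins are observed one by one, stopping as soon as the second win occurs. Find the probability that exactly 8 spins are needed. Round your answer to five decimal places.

Y = trial on which the second success occurs; negative binomial, r=2, p=0.24.
P(Y=8) = C(7,1) · p^2 · (1−p)^6
= 7 · 0.0576 · 0.1927 = 0.0776966

0.07770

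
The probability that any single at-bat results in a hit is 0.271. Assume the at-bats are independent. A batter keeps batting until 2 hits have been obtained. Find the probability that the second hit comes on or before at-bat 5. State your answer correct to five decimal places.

0.41142

Finishing within 5 at-bats ⇔ at least 2 successes in the first 5. With X ~ Binomial(5, 0.271), P(Y ≤ 5) = 1 − P(X ≤ 1).
  k=0: C(5,0)·0.271^0·0.729^5 = 0.2058911
  k=1: C(5,1)·0.271^1·0.729^4 = 0.3826920
1 − 0.5885832 = 0.4114168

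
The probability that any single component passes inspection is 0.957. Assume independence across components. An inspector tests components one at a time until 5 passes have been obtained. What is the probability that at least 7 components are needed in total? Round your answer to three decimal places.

0.025

Needing more than 6 components ⇔ fewer than 5 successes in the first 6. With X ~ Binomial(6, 0.957), P(Y > 6) = P(X ≤ 4).
  k=0: C(6,0)·0.957^0·0.043^6 = 0.00000
  k=1: C(6,1)·0.957^1·0.043^5 = 0.00000
  k=2: C(6,2)·0.957^2·0.043^4 = 0.00005
  k=3: C(6,3)·0.957^3·0.043^3 = 0.00139
  k=4: C(6,4)·0.957^4·0.043^2 = 0.02326
P(X ≤ 4) = 0.02471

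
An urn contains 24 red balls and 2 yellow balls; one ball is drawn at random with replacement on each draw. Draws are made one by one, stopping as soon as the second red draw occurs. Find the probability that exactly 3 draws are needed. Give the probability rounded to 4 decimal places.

0.1311

Y = trial on which the second success occurs; negative binomial, r=2, p=0.923077.
P(Y=3) = C(2,1) · p^2 · (1−p)^1
= 2 · 0.85207 · 0.076923 = 0.131088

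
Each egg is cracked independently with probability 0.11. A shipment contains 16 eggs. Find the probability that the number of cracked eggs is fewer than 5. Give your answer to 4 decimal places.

X ~ Binomial(16, 0.11); P(X ≤ 4) = Σ C(16,k) p^k (1−p)^(16−k) over k:
  k=0: C(16,0)·0.11^0·0.89^16 = 0.154967
  k=1: C(16,1)·0.11^1·0.89^15 = 0.306452
  k=2: C(16,2)·0.11^2·0.89^14 = 0.284071
  k=3: C(16,3)·0.11^3·0.89^13 = 0.163846
  k=4: C(16,4)·0.11^4·0.89^12 = 0.065815
Total = 0.975151

0.9752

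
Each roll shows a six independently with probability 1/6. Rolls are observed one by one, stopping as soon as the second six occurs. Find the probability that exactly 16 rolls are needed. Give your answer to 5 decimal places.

0.03245

Y = trial on which the second success occurs; negative binomial, r=2, p=0.166667.
P(Y=16) = C(15,1) · p^2 · (1−p)^14
= 15 · 0.027778 · 0.077887 = 0.0324527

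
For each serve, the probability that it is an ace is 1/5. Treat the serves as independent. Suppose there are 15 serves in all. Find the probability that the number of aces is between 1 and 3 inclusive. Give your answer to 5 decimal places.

0.61298

X ~ Binomial(15, 0.20); P(1 ≤ X ≤ 3) = Σ C(15,k) p^k (1−p)^(15−k) over k:
  k=1: C(15,1)·0.20^1·0.80^14 = 0.1319414
  k=2: C(15,2)·0.20^2·0.80^13 = 0.2308974
  k=3: C(15,3)·0.20^3·0.80^12 = 0.2501389
Total = 0.6129777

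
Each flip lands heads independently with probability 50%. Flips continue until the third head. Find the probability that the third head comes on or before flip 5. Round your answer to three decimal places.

Finishing within 5 flips ⇔ at least 3 successes in the first 5. With X ~ Binomial(5, 0.50), P(Y ≤ 5) = 1 − P(X ≤ 2).
  k=0: C(5,0)·0.50^0·0.50^5 = 0.03125
  k=1: C(5,1)·0.50^1·0.50^4 = 0.15625
  k=2: C(5,2)·0.50^2·0.50^3 = 0.31250
1 − 0.50000 = 0.50000

0.500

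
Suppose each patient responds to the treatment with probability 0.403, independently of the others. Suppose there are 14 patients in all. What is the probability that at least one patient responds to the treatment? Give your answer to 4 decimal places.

P(at least one) = 1 − P(none) = 1 − (1 − 0.403)^14
= 1 − 0.000731 = 0.999269

0.9993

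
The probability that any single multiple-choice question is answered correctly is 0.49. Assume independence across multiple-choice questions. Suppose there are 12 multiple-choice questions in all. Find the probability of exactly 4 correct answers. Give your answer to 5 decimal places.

X ~ Binomial(n=12, p=0.49).
P(X=4) = C(12,4) · p^4 · (1−p)^8
= 495 · 0.057648 · 0.0045768 = 0.1306023

0.13060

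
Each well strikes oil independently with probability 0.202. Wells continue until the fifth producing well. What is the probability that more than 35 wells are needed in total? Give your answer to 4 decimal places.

0.1372

Needing more than 35 wells ⇔ fewer than 5 successes in the first 35. With X ~ Binomial(35, 0.202), P(Y > 35) = P(X ≤ 4).
  k=0: C(35,0)·0.202^0·0.798^35 = 0.000372
  k=1: C(35,1)·0.202^1·0.798^34 = 0.003292
  k=2: C(35,2)·0.202^2·0.798^33 = 0.014168
  k=3: C(35,3)·0.202^3·0.798^32 = 0.039451
  k=4: C(35,4)·0.202^4·0.798^31 = 0.079890
P(X ≤ 4) = 0.137174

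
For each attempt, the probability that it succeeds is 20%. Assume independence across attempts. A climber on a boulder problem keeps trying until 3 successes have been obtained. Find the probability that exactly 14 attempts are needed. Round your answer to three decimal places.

0.054

Y = trial on which the third success occurs; negative binomial, r=3, p=0.20.
P(Y=14) = C(13,2) · p^3 · (1−p)^11
= 78 · 0.008 · 0.085899 = 0.05360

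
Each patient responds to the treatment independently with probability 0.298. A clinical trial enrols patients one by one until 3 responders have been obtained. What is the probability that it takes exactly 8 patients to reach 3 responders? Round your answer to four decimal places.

0.0947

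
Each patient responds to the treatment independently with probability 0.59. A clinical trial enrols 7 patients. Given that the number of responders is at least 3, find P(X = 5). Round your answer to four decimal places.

X ~ Binomial(7, 0.59). Want P(X=5 | X≥3) = P(X=5) / P(X≥3).
P(X=5) = C(7,5)·0.59^5·0.41^2 = 0.252375
P(X≥3) = 1 − 0.001948 − 0.019618 − 0.084692 = 0.893742
Ratio = 0.252375 / 0.893742 = 0.282380

0.2824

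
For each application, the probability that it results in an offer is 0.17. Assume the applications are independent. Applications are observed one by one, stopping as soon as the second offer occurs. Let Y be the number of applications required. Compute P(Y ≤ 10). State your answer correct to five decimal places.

0.52704

Finishing within 10 applications ⇔ at least 2 successes in the first 10. With X ~ Binomial(10, 0.17), P(Y ≤ 10) = 1 − P(X ≤ 1).
  k=0: C(10,0)·0.17^0·0.83^10 = 0.1551604
  k=1: C(10,1)·0.17^1·0.83^9 = 0.3177984
1 − 0.4729588 = 0.5270412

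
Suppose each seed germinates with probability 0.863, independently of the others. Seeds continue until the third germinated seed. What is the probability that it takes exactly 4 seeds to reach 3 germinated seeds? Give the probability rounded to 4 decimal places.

0.2642

Y = trial on which the third success occurs; negative binomial, r=3, p=0.863.
P(Y=4) = C(3,2) · p^3 · (1−p)^1
= 3 · 0.64274 · 0.137 = 0.264164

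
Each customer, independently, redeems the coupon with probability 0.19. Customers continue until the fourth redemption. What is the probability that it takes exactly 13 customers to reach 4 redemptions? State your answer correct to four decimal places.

Y = trial on which the fourth success occurs; negative binomial, r=4, p=0.19.
P(Y=13) = C(12,3) · p^4 · (1−p)^9
= 220 · 0.0013032 · 0.15009 = 0.043033

0.0430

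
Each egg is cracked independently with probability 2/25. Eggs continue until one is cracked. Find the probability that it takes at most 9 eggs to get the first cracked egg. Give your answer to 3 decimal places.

0.528

Y = number of eggs to the first success; geometric, p = 0.08.
P(Y ≤ 9) = 1 − (1−p)^9 = 1 − 0.47216 = 0.52784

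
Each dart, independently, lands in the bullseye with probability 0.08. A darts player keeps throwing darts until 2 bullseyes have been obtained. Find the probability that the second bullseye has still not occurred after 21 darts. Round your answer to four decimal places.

0.4906

Needing more than 21 darts ⇔ fewer than 2 successes in the first 21. With X ~ Binomial(21, 0.08), P(Y > 21) = P(X ≤ 1).
  k=0: C(21,0)·0.08^0·0.92^21 = 0.173598
  k=1: C(21,1)·0.08^1·0.92^20 = 0.317005
P(X ≤ 1) = 0.490603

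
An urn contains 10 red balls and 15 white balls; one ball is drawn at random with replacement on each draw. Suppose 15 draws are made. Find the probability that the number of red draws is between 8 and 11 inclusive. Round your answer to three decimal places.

X ~ Binomial(15, 0.40); P(8 ≤ X ≤ 11) = Σ C(15,k) p^k (1−p)^(15−k) over k:
  k=8: C(15,8)·0.40^8·0.60^7 = 0.11806
  k=9: C(15,9)·0.40^9·0.60^6 = 0.06121
  k=10: C(15,10)·0.40^10·0.60^5 = 0.02449
  k=11: C(15,11)·0.40^11·0.60^4 = 0.00742
Total = 0.21118

0.211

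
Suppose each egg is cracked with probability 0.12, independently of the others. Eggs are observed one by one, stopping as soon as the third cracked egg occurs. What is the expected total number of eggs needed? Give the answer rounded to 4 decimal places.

25.0000

Y = total eggs until the third success; negative binomial with r=3, p=0.12.
E[Y] = r / p = 3 / 0.12 = 25.000000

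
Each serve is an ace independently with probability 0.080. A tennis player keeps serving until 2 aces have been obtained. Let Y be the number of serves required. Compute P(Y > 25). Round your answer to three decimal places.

Needing more than 25 serves ⇔ fewer than 2 successes in the first 25. With X ~ Binomial(25, 0.08), P(Y > 25) = P(X ≤ 1).
  k=0: C(25,0)·0.08^0·0.92^25 = 0.12436
  k=1: C(25,1)·0.08^1·0.92^24 = 0.27036
P(X ≤ 1) = 0.39472

0.395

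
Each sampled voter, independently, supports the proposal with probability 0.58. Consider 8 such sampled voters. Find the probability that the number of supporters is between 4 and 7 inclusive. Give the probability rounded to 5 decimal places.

X ~ Binomial(8, 0.58); P(4 ≤ X ≤ 7) = Σ C(8,k) p^k (1−p)^(8−k) over k:
  k=4: C(8,4)·0.58^4·0.42^4 = 0.2464945
  k=5: C(8,5)·0.58^5·0.42^3 = 0.2723177
  k=6: C(8,6)·0.58^6·0.42^2 = 0.1880289
  k=7: C(8,7)·0.58^7·0.42^1 = 0.0741883
Total = 0.7810293

0.78103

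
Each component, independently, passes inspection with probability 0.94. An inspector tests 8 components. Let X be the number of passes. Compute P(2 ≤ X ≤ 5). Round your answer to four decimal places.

X ~ Binomial(8, 0.94); P(2 ≤ X ≤ 5) = Σ C(8,k) p^k (1−p)^(8−k) over k:
  k=2: C(8,2)·0.94^2·0.06^6 = 0.000001
  k=3: C(8,3)·0.94^3·0.06^5 = 0.000036
  k=4: C(8,4)·0.94^4·0.06^4 = 0.000708
  k=5: C(8,5)·0.94^5·0.06^3 = 0.008877
Total = 0.009623

0.0096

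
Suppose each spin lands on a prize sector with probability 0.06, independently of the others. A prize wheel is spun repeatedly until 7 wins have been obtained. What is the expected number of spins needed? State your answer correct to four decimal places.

116.6667

Y = total spins until the seventh success; negative binomial with r=7, p=0.06.
E[Y] = r / p = 7 / 0.06 = 116.666667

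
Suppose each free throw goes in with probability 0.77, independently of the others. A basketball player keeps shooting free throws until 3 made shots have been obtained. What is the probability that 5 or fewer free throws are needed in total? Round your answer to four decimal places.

0.9164

Finishing within 5 free throws ⇔ at least 3 successes in the first 5. With X ~ Binomial(5, 0.77), P(Y ≤ 5) = 1 − P(X ≤ 2).
  k=0: C(5,0)·0.77^0·0.23^5 = 0.000644
  k=1: C(5,1)·0.77^1·0.23^4 = 0.010774
  k=2: C(5,2)·0.77^2·0.23^3 = 0.072138
1 − 0.083556 = 0.916444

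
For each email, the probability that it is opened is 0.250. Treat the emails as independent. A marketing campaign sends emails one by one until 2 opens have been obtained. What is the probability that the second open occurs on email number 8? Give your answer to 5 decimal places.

0.07787

Y = trial on which the second success occurs; negative binomial, r=2, p=0.25.
P(Y=8) = C(7,1) · p^2 · (1−p)^6
= 7 · 0.0625 · 0.17798 = 0.0778656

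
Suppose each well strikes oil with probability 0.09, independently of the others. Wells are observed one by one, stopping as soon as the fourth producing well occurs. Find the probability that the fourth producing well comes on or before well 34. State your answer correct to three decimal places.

0.367

Finishing within 34 wells ⇔ at least 4 successes in the first 34. With X ~ Binomial(34, 0.09), P(Y ≤ 34) = 1 − P(X ≤ 3).
  k=0: C(34,0)·0.09^0·0.91^34 = 0.04050
  k=1: C(34,1)·0.09^1·0.91^33 = 0.13617
  k=2: C(34,2)·0.09^2·0.91^32 = 0.22221
  k=3: C(34,3)·0.09^3·0.91^31 = 0.23442
1 − 0.63331 = 0.36669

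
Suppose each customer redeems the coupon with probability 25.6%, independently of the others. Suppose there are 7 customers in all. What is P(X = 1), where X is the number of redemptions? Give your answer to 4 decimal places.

0.3039

X ~ Binomial(n=7, p=0.256).
P(X=1) = C(7,1) · p^1 · (1−p)^6
= 7 · 0.256 · 0.1696 = 0.303931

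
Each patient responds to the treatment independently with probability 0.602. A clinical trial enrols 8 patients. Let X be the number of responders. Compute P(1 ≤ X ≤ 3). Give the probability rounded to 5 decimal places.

0.16996

X ~ Binomial(8, 0.602); P(1 ≤ X ≤ 3) = Σ C(8,k) p^k (1−p)^(8−k) over k:
  k=1: C(8,1)·0.602^1·0.398^7 = 0.0076185
  k=2: C(8,2)·0.602^2·0.398^6 = 0.0403320
  k=3: C(8,3)·0.602^3·0.398^5 = 0.1220093
Total = 0.1699597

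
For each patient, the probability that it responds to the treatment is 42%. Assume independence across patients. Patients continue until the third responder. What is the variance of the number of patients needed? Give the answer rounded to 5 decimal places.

Y = total patients until the third success; negative binomial with r=3, p=0.42.
Var(Y) = r(1−p)/p² = 3·0.58 / 0.42² = 9.8639456

9.86395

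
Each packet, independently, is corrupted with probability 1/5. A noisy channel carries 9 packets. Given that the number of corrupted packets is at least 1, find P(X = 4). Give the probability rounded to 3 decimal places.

0.076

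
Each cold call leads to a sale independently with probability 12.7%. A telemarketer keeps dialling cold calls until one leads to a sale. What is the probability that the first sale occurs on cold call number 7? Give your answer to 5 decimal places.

0.05622

Geometric (trials to first success), p = 0.127.
P(Y = 7) = (1−p)^6 · p = 0.44268 · 0.127 = 0.0562198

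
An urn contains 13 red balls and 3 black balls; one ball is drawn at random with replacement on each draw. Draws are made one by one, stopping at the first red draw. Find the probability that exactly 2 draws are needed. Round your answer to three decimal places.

0.152

Geometric (trials to first success), p = 0.8125.
P(Y = 2) = (1−p)^1 · p = 0.1875 · 0.8125 = 0.15234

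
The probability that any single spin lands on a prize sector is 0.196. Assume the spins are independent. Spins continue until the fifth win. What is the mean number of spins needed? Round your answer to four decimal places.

Y = total spins until the fifth success; negative binomial with r=5, p=0.196.
E[Y] = r / p = 5 / 0.196 = 25.510204

25.5102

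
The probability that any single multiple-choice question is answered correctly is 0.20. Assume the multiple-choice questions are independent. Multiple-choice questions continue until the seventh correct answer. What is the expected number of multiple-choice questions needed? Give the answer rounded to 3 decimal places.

Y = total multiple-choice questions until the seventh success; negative binomial with r=7, p=0.20.
E[Y] = r / p = 7 / 0.20 = 35.00000

35.000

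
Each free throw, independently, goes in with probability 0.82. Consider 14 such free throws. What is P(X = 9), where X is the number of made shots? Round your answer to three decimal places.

X ~ Binomial(n=14, p=0.82).
P(X=9) = C(14,9) · p^9 · (1−p)^5
= 2002 · 0.16762 · 0.00018896 = 0.06341

0.063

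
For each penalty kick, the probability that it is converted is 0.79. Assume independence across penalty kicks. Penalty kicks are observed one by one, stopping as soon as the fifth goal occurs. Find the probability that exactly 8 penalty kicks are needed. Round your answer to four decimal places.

Y = trial on which the fifth success occurs; negative binomial, r=5, p=0.79.
P(Y=8) = C(7,4) · p^5 · (1−p)^3
= 35 · 0.30771 · 0.009261 = 0.099738

0.0997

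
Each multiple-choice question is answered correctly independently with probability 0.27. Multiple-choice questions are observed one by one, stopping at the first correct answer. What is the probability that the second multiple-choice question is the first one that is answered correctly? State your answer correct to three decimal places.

Geometric (trials to first success), p = 0.27.
P(Y = 2) = (1−p)^1 · p = 0.73 · 0.27 = 0.19710

0.197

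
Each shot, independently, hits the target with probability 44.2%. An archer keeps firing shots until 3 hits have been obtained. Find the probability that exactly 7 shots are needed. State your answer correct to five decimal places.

0.12557

Y = trial on which the third success occurs; negative binomial, r=3, p=0.442.
P(Y=7) = C(6,2) · p^3 · (1−p)^4
= 15 · 0.086351 · 0.096948 = 0.1255726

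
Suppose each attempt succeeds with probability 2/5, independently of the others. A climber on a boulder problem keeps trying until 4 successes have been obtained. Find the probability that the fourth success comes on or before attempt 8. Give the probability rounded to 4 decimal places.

Finishing within 8 attempts ⇔ at least 4 successes in the first 8. With X ~ Binomial(8, 0.40), P(Y ≤ 8) = 1 − P(X ≤ 3).
  k=0: C(8,0)·0.40^0·0.60^8 = 0.016796
  k=1: C(8,1)·0.40^1·0.60^7 = 0.089580
  k=2: C(8,2)·0.40^2·0.60^6 = 0.209019
  k=3: C(8,3)·0.40^3·0.60^5 = 0.278692
1 − 0.594086 = 0.405914

0.4059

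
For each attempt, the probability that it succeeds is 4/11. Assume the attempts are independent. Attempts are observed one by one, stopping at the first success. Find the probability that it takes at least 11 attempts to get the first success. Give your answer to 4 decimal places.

0.0109

Y = number of attempts to the first success; geometric, p = 0.363636.
P(Y > 10) = P(first 10 all fail) = (1−p)^10 = 0.010891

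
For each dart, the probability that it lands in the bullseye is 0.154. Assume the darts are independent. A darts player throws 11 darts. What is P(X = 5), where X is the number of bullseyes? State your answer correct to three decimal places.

0.015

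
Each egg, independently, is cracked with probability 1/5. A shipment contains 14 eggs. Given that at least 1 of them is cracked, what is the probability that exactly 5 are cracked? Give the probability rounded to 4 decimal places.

0.0899

X ~ Binomial(14, 0.20). Want P(X=5 | X≥1) = P(X=5) / P(X≥1).
P(X=5) = C(14,5)·0.20^5·0.80^9 = 0.085985
P(X≥1) = 1 − 0.043980 = 0.956020
Ratio = 0.085985 / 0.956020 = 0.089941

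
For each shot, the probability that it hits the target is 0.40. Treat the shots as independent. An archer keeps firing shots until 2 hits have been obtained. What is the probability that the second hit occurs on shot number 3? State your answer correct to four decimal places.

0.1920

Y = trial on which the second success occurs; negative binomial, r=2, p=0.40.
P(Y=3) = C(2,1) · p^2 · (1−p)^1
= 2 · 0.16 · 0.6 = 0.192000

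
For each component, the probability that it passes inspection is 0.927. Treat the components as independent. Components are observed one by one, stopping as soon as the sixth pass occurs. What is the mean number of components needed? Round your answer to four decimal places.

6.4725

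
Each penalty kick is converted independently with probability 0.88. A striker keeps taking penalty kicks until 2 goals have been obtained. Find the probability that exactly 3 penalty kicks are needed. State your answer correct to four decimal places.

0.1859

Y = trial on which the second success occurs; negative binomial, r=2, p=0.88.
P(Y=3) = C(2,1) · p^2 · (1−p)^1
= 2 · 0.7744 · 0.12 = 0.185856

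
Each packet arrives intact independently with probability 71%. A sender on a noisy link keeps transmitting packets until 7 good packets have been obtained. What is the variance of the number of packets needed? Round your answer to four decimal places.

4.0270

Y = total packets until the seventh success; negative binomial with r=7, p=0.71.
Var(Y) = r(1−p)/p² = 7·0.29 / 0.71² = 4.026979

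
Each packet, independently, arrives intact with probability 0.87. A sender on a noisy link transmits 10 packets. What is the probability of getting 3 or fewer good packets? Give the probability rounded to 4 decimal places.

X ~ Binomial(10, 0.87); P(X ≤ 3) = Σ C(10,k) p^k (1−p)^(10−k) over k:
  k=0: C(10,0)·0.87^0·0.13^10 = 0.000000
  k=1: C(10,1)·0.87^1·0.13^9 = 0.000000
  k=2: C(10,2)·0.87^2·0.13^8 = 0.000003
  k=3: C(10,3)·0.87^3·0.13^7 = 0.000050
Total = 0.000052

0.0001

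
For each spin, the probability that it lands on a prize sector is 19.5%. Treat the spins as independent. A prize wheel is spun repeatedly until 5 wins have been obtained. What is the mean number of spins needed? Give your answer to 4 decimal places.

Y = total spins until the fifth success; negative binomial with r=5, p=0.195.
E[Y] = r / p = 5 / 0.195 = 25.641026

25.6410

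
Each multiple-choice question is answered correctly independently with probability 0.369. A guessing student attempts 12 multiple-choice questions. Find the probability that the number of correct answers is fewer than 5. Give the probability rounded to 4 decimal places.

0.5278

X ~ Binomial(12, 0.369); P(X ≤ 4) = Σ C(12,k) p^k (1−p)^(12−k) over k:
  k=0: C(12,0)·0.369^0·0.631^12 = 0.003984
  k=1: C(12,1)·0.369^1·0.631^11 = 0.027960
  k=2: C(12,2)·0.369^2·0.631^10 = 0.089927
  k=3: C(12,3)·0.369^3·0.631^9 = 0.175294
  k=4: C(12,4)·0.369^4·0.631^8 = 0.230646
Total = 0.527810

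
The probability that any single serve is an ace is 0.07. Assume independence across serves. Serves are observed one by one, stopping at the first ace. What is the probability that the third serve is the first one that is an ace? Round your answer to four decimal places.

Geometric (trials to first success), p = 0.07.
P(Y = 3) = (1−p)^2 · p = 0.8649 · 0.07 = 0.060543

0.0605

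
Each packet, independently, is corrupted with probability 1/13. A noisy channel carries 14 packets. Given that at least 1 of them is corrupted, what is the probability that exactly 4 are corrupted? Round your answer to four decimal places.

X ~ Binomial(14, 0.076923). Want P(X=4 | X≥1) = P(X=4) / P(X≥1).
P(X=4) = C(14,4)·0.076923^4·0.923077^10 = 0.015741
P(X≥1) = 1 − 0.326085 = 0.673915
Ratio = 0.015741 / 0.673915 = 0.023358

0.0234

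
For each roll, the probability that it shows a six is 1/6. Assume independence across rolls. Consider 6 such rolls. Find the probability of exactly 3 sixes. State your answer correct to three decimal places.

X ~ Binomial(n=6, p=0.166667).
P(X=3) = C(6,3) · p^3 · (1−p)^3
= 20 · 0.0046296 · 0.5787 = 0.05358

0.054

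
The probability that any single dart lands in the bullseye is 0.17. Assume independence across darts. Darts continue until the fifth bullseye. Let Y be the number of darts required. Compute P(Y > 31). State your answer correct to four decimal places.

0.3747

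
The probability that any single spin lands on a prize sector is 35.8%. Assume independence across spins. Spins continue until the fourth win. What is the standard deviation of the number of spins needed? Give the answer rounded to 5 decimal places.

4.47625

Y = total spins until the fourth success; negative binomial with r=4, p=0.358.
SD(Y) = √[r(1−p)/p²] = √(20.0368278) = 4.4762515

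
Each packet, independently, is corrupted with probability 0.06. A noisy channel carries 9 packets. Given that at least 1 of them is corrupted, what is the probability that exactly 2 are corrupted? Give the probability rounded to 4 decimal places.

0.1968

X ~ Binomial(9, 0.06). Want P(X=2 | X≥1) = P(X=2) / P(X≥1).
P(X=2) = C(9,2)·0.06^2·0.94^7 = 0.084043
P(X≥1) = 1 − 0.572995 = 0.427005
Ratio = 0.084043 / 0.427005 = 0.196819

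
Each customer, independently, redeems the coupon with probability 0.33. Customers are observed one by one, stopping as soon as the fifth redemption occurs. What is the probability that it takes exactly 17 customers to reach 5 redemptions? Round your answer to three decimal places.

Y = trial on which the fifth success occurs; negative binomial, r=5, p=0.33.
P(Y=17) = C(16,4) · p^5 · (1−p)^12
= 1820 · 0.0039135 · 0.0081827 = 0.05828

0.058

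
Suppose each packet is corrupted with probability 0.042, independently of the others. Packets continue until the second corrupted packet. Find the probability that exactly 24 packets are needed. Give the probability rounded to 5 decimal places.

Y = trial on which the second success occurs; negative binomial, r=2, p=0.042.
P(Y=24) = C(23,1) · p^2 · (1−p)^22
= 23 · 0.001764 · 0.38908 = 0.0157858

0.01579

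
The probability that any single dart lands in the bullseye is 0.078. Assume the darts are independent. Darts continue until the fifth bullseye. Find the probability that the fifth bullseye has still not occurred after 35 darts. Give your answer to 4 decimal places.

Needing more than 35 darts ⇔ fewer than 5 successes in the first 35. With X ~ Binomial(35, 0.078), P(Y > 35) = P(X ≤ 4).
  k=0: C(35,0)·0.078^0·0.922^35 = 0.058288
  k=1: C(35,1)·0.078^1·0.922^34 = 0.172589
  k=2: C(35,2)·0.078^2·0.922^33 = 0.248214
  k=3: C(35,3)·0.078^3·0.922^32 = 0.230985
  k=4: C(35,4)·0.078^4·0.922^31 = 0.156328
P(X ≤ 4) = 0.866404

0.8664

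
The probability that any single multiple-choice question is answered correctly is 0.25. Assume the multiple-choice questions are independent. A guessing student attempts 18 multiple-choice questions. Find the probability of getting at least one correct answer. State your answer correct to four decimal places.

P(at least one) = 1 − P(none) = 1 − (1 − 0.25)^18
= 1 − 0.005638 = 0.994362

0.9944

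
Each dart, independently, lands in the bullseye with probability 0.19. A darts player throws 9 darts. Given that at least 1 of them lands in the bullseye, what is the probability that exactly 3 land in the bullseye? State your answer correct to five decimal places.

X ~ Binomial(9, 0.19). Want P(X=3 | X≥1) = P(X=3) / P(X≥1).
P(X=3) = C(9,3)·0.19^3·0.81^6 = 0.1627235
P(X≥1) = 1 − 0.1500946 = 0.8499054
Ratio = 0.1627235 / 0.8499054 = 0.1914607

0.19146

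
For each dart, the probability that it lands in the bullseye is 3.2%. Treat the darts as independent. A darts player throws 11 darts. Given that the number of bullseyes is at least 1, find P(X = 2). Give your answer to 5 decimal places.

0.13974

X ~ Binomial(11, 0.032). Want P(X=2 | X≥1) = P(X=2) / P(X≥1).
P(X=2) = C(11,2)·0.032^2·0.968^9 = 0.0420282
P(X≥1) = 1 − 0.6992443 = 0.3007557
Ratio = 0.0420282 / 0.3007557 = 0.1397420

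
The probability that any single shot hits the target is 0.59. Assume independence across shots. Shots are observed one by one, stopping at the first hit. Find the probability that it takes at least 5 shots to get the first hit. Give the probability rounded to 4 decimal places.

0.0283

Y = number of shots to the first success; geometric, p = 0.59.
P(Y > 4) = P(first 4 all fail) = (1−p)^4 = 0.028258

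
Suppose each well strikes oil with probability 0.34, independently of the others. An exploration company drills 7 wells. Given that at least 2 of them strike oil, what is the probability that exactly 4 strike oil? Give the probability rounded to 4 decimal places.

X ~ Binomial(7, 0.34). Want P(X=4 | X≥2) = P(X=4) / P(X≥2).
P(X=4) = C(7,4)·0.34^4·0.66^3 = 0.134467
P(X≥2) = 1 − 0.054552 − 0.196716 = 0.748732
Ratio = 0.134467 / 0.748732 = 0.179593

0.1796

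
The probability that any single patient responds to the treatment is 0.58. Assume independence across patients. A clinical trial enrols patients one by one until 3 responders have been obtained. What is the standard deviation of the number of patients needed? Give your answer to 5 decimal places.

1.93534

Y = total patients until the third success; negative binomial with r=3, p=0.58.
SD(Y) = √[r(1−p)/p²] = √(3.7455410) = 1.9353400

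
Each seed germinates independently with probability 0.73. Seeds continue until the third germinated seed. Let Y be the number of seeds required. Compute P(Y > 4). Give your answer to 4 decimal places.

Needing more than 4 seeds ⇔ fewer than 3 successes in the first 4. With X ~ Binomial(4, 0.73), P(Y > 4) = P(X ≤ 2).
  k=0: C(4,0)·0.73^0·0.27^4 = 0.005314
  k=1: C(4,1)·0.73^1·0.27^3 = 0.057474
  k=2: C(4,2)·0.73^2·0.27^2 = 0.233090
P(X ≤ 2) = 0.295879

0.2959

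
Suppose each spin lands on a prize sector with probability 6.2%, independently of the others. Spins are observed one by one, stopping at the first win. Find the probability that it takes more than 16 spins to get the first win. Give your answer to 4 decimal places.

0.3591

Y = number of spins to the first success; geometric, p = 0.062.
P(Y > 16) = P(first 16 all fail) = (1−p)^16 = 0.359125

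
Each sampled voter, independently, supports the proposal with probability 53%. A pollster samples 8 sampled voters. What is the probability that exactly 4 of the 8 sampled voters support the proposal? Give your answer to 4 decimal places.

0.2695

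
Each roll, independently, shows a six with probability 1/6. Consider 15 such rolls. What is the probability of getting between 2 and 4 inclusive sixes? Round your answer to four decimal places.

0.6506

X ~ Binomial(15, 0.166667); P(2 ≤ X ≤ 4) = Σ C(15,k) p^k (1−p)^(15−k) over k:
  k=2: C(15,2)·0.166667^2·0.833333^13 = 0.272603
  k=3: C(15,3)·0.166667^3·0.833333^12 = 0.236256
  k=4: C(15,4)·0.166667^4·0.833333^11 = 0.141754
Total = 0.650612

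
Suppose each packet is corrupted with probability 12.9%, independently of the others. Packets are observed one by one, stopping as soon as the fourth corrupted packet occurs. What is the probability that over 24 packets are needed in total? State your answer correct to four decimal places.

Needing more than 24 packets ⇔ fewer than 4 successes in the first 24. With X ~ Binomial(24, 0.129), P(Y > 24) = P(X ≤ 3).
  k=0: C(24,0)·0.129^0·0.871^24 = 0.036344
  k=1: C(24,1)·0.129^1·0.871^23 = 0.129187
  k=2: C(24,2)·0.129^2·0.871^22 = 0.220033
  k=3: C(24,3)·0.129^3·0.871^21 = 0.238980
P(X ≤ 3) = 0.624544

0.6245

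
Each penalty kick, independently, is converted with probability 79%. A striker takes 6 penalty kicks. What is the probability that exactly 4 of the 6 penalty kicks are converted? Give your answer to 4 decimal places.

0.2577

X ~ Binomial(n=6, p=0.79).
P(X=4) = C(6,4) · p^4 · (1−p)^2
= 15 · 0.3895 · 0.0441 = 0.257655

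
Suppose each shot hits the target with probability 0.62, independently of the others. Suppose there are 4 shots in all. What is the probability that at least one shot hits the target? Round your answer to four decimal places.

0.9791

P(at least one) = 1 − P(none) = 1 − (1 − 0.62)^4
= 1 − 0.020851 = 0.979149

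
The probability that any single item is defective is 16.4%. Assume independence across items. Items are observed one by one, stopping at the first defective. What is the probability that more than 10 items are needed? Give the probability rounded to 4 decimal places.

Y = number of items to the first success; geometric, p = 0.164.
P(Y > 10) = P(first 10 all fail) = (1−p)^10 = 0.166749

0.1667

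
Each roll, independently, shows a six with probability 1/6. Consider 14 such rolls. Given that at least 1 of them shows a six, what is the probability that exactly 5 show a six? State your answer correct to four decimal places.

0.0541

X ~ Binomial(14, 0.166667). Want P(X=5 | X≥1) = P(X=5) / P(X≥1).
P(X=5) = C(14,5)·0.166667^5·0.833333^9 = 0.049897
P(X≥1) = 1 − 0.077887 = 0.922113
Ratio = 0.049897 / 0.922113 = 0.054112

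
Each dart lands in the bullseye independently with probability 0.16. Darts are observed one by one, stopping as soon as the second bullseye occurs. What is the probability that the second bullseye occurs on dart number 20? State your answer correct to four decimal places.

0.0211

Y = trial on which the second success occurs; negative binomial, r=2, p=0.16.
P(Y=20) = C(19,1) · p^2 · (1−p)^18
= 19 · 0.0256 · 0.043354 = 0.021087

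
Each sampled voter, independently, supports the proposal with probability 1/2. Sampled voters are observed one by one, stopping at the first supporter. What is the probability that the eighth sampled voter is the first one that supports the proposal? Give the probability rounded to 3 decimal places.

Geometric (trials to first success), p = 0.50.
P(Y = 8) = (1−p)^7 · p = 0.0078125 · 0.50 = 0.00391

0.004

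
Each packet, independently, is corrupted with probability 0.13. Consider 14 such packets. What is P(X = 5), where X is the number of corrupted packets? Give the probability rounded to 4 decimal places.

0.0212

X ~ Binomial(n=14, p=0.13).
P(X=5) = C(14,5) · p^5 · (1−p)^9
= 2002 · 3.7129e-05 · 0.28554 = 0.021225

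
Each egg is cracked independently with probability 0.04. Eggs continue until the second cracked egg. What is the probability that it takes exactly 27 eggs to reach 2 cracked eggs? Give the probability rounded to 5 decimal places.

Y = trial on which the second success occurs; negative binomial, r=2, p=0.04.
P(Y=27) = C(26,1) · p^2 · (1−p)^25
= 26 · 0.0016 · 0.3604 = 0.0149925

0.01499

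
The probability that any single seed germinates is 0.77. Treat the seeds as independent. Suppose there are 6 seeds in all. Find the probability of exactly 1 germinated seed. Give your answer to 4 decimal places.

0.0030

X ~ Binomial(n=6, p=0.77).
P(X=1) = C(6,1) · p^1 · (1−p)^5
= 6 · 0.77 · 0.00064363 = 0.002974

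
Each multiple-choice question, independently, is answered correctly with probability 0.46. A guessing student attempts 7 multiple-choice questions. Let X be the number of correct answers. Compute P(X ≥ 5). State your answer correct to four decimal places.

X ~ Binomial(7, 0.46); P(X ≥ 5) = Σ C(7,k) p^k (1−p)^(7−k) over k:
  k=5: C(7,5)·0.46^5·0.54^2 = 0.126123
  k=6: C(7,6)·0.46^6·0.54^1 = 0.035813
  k=7: C(7,7)·0.46^7·0.54^0 = 0.004358
Total = 0.166295

0.1663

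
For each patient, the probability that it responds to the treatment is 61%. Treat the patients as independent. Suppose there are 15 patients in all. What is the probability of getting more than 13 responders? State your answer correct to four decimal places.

0.0064

X ~ Binomial(15, 0.61); P(X ≥ 14) = Σ C(15,k) p^k (1−p)^(15−k) over k:
  k=14: C(15,14)·0.61^14·0.39^1 = 0.005778
  k=15: C(15,15)·0.61^15·0.39^0 = 0.000602
Total = 0.006380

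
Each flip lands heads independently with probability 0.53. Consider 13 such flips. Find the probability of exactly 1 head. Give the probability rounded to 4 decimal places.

0.0008

X ~ Binomial(n=13, p=0.53).
P(X=1) = C(13,1) · p^1 · (1−p)^12
= 13 · 0.53 · 0.00011619 = 0.000801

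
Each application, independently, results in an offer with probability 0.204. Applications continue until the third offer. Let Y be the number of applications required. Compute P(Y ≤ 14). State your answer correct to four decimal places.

Finishing within 14 applications ⇔ at least 3 successes in the first 14. With X ~ Binomial(14, 0.204), P(Y ≤ 14) = 1 − P(X ≤ 2).
  k=0: C(14,0)·0.204^0·0.796^14 = 0.041000
  k=1: C(14,1)·0.204^1·0.796^13 = 0.147105
  k=2: C(14,2)·0.204^2·0.796^12 = 0.245052
1 − 0.433157 = 0.566843

0.5668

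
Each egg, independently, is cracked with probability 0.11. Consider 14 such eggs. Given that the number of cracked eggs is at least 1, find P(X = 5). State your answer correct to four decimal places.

0.0140

X ~ Binomial(14, 0.11). Want P(X=5 | X≥1) = P(X=5) / P(X≥1).
P(X=5) = C(14,5)·0.11^5·0.89^9 = 0.011296
P(X≥1) = 1 − 0.195641 = 0.804359
Ratio = 0.011296 / 0.804359 = 0.014044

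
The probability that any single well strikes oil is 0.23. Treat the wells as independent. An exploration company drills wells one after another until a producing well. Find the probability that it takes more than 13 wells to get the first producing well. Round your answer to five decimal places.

Y = number of wells to the first success; geometric, p = 0.23.
P(Y > 13) = P(first 13 all fail) = (1−p)^13 = 0.0334487

0.03345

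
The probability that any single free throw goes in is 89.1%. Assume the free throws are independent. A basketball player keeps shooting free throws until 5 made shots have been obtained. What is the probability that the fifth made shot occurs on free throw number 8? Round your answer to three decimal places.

Y = trial on which the fifth success occurs; negative binomial, r=5, p=0.891.
P(Y=8) = C(7,4) · p^5 · (1−p)^3
= 35 · 0.56155 · 0.001295 = 0.02545

0.025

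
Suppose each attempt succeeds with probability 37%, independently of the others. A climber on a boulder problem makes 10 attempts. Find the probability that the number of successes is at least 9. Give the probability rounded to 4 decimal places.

0.0009

X ~ Binomial(10, 0.37); P(X ≥ 9) = Σ C(10,k) p^k (1−p)^(10−k) over k:
  k=9: C(10,9)·0.37^9·0.63^1 = 0.000819
  k=10: C(10,10)·0.37^10·0.63^0 = 0.000048
Total = 0.000867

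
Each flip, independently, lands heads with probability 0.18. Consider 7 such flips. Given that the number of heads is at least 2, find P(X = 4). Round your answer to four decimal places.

X ~ Binomial(7, 0.18). Want P(X=4 | X≥2) = P(X=4) / P(X≥2).
P(X=4) = C(7,4)·0.18^4·0.82^3 = 0.020258
P(X≥2) = 1 − 0.249285 − 0.383048 = 0.367666
Ratio = 0.020258 / 0.367666 = 0.055099

0.0551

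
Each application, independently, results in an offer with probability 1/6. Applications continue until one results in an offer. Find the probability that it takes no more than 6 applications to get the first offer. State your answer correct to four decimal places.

0.6651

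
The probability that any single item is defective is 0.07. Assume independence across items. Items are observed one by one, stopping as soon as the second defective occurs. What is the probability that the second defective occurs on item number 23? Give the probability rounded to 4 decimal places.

Y = trial on which the second success occurs; negative binomial, r=2, p=0.07.
P(Y=23) = C(22,1) · p^2 · (1−p)^21
= 22 · 0.0049 · 0.21784 = 0.023483

0.0235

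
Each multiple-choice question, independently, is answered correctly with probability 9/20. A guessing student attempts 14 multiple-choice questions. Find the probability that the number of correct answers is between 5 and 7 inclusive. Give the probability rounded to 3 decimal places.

0.574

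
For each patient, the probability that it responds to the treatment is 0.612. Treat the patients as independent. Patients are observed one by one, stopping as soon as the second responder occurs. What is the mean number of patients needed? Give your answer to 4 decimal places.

Y = total patients until the second success; negative binomial with r=2, p=0.612.
E[Y] = r / p = 2 / 0.612 = 3.267974

3.2680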